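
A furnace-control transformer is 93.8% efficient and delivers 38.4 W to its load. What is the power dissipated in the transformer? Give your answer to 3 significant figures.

P_in = P_out/η = 38.4/0.938 = 40.9382 W.
P_loss = P_in − P_out = 40.9382 − 38.4 = 2.54 W.

P_loss ≈ 2.54 W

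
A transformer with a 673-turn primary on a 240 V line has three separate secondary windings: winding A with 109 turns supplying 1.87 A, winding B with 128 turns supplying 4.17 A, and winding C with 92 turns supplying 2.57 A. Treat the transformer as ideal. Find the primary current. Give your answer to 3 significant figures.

V_A = 240 × 109/673 = 38.871 V; V_B = 240 × 128/673 = 45.646 V; V_C = 240 × 92/673 = 32.808 V.
P_out = V_A I_A + V_B I_B + V_C I_C = 38.871×1.87 + 45.646×4.17 + 32.808×2.57 = 72.688 + 190.35 + 84.317 = 347.35 W.
Ideal ⇒ P_in = P_out, so I_p = P_out/V_p = 347.35/240 = 1.45 A.

I_p ≈ 1.45 A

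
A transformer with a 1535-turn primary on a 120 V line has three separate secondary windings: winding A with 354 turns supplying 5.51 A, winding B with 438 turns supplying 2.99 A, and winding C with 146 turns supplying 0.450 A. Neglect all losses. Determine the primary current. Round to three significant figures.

V_A = 120 × 354/1535 = 27.674 V; V_B = 120 × 438/1535 = 34.241 V; V_C = 120 × 146/1535 = 11.414 V.
P_out = V_A I_A + V_B I_B + V_C I_C = 27.674×5.51 + 34.241×2.99 + 11.414×0.450 = 152.49 + 102.38 + 5.1362 = 260.00 W.
Ideal ⇒ P_in = P_out, so I_p = P_out/V_p = 260.00/120 = 2.17 A.

I_p ≈ 2.17 A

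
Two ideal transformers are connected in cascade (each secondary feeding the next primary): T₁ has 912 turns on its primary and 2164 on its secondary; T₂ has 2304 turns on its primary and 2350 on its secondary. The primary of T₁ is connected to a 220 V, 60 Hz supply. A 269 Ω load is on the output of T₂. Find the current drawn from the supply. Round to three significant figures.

I_supply ≈ 4.79 A

After T₁: V = 220.00 × 2164/912 = 522.02 V.
After T₂: V = 522.02 × 2350/2304 = 532.44 V.
I_load = 532.44/269 = 1.9793 A, so P_out = 532.44 × 1.9793 = 1053.9 W.
All ideal ⇒ P_in = P_out, so I_supply = 1053.9/220 = 4.79 A.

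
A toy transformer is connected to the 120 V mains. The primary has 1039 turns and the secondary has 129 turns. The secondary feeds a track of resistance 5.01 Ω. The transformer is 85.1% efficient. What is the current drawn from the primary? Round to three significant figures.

I_p ≈ 0.434 A

V_s = 120 × 129/1039 = 14.899 V.
I_s = V_s/R = 14.899/5.01 = 2.9738 A.
P_out = V_s I_s = 14.899 × 2.9738 = 44.307 W.
P_in = P_out/η = 44.307/0.851 = 52.065 W.
I_p = P_in/V_p = 52.065/120 = 0.434 A.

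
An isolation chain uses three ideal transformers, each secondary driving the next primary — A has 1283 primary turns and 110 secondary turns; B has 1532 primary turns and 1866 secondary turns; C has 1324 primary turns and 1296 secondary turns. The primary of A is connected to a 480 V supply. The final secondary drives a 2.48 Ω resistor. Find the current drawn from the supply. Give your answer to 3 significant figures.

After A: V = 480.00 × 110/1283 = 41.154 V.
After B: V = 41.154 × 1866/1532 = 50.126 V.
After C: V = 50.126 × 1296/1324 = 49.066 V.
I_load = 49.066/2.48 = 19.785 A, so P_out = 49.066 × 19.785 = 970.74 W.
All ideal ⇒ P_in = P_out, so I_supply = 970.74/480 = 2.02 A.

I_supply ≈ 2.02 A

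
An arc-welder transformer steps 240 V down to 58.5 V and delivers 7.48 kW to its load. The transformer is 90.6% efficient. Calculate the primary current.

I_p ≈ 34.4 A

P_in = P_out/η = 7480/0.906 = 8256.1 W.
I_p = P_in/V_p = 8256.1/240 = 34.4 A.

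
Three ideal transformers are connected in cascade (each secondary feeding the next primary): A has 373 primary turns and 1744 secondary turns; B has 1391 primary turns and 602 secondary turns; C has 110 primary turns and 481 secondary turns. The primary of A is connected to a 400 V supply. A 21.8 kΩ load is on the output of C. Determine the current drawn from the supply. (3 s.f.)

Secondary of A: V = 400.00 × 1744/373 = 1870.2 V.
Secondary of B: V = 1870.2 × 602/1391 = 809.41 V.
Secondary of C: V = 809.41 × 481/110 = 3539.3 V.
I_load = 3539.3/21800 = 0.16235 A, so P_out = 3539.3 × 0.16235 = 574.62 W.
All ideal ⇒ P_in = P_out, so I_supply = 574.62/400 = 1.44 A.

I_supply ≈ 1.44 A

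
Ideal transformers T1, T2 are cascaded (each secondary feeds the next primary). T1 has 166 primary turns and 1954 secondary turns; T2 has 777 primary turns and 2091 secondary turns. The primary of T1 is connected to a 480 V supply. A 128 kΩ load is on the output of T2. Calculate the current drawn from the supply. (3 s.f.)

I_supply ≈ 3.76 A

Secondary of T1: V = 480.00 × 1954/166 = 5650.1 V.
Secondary of T2: V = 5650.1 × 2091/777 = 15205 V.
I_load = 15205/128000 = 0.11879 A, so P_out = 15205 × 0.11879 = 1806.2 W.
All ideal ⇒ P_in = P_out, so I_supply = 1806.2/480 = 3.76 A.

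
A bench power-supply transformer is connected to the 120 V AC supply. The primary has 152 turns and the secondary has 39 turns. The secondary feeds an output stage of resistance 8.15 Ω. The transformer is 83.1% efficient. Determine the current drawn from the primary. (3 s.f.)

I_p ≈ 1.17 A

V_s = 120 × 39/152 = 30.789 V.
I_s = V_s/R = 30.789/8.15 = 3.7778 A.
P_out = V_s I_s = 30.789 × 3.7778 = 116.32 W.
P_in = P_out/η = 116.32/0.831 = 139.97 W.
I_p = P_in/V_p = 139.97/120 = 1.17 A.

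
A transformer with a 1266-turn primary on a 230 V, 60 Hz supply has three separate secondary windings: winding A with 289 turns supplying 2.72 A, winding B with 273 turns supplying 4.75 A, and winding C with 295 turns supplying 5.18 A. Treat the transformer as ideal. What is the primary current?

I_p ≈ 2.85 A

V_A = 230 × 289/1266 = 52.504 V; V_B = 230 × 273/1266 = 49.597 V; V_C = 230 × 295/1266 = 53.594 V.
P_out = V_A I_A + V_B I_B + V_C I_C = 52.504×2.72 + 49.597×4.75 + 53.594×5.18 = 142.81 + 235.59 + 277.62 = 656.01 W.
Ideal ⇒ P_in = P_out, so I_p = P_out/V_p = 656.01/230 = 2.85 A.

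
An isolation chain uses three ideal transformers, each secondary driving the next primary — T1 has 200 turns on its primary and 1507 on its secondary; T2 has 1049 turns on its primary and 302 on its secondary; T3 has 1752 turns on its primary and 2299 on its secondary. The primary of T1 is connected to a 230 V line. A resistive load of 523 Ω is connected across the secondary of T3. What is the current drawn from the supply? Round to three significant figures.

After T1: V = 230.00 × 1507/200 = 1733.0 V.
After T2: V = 1733.0 × 302/1049 = 498.93 V.
After T3: V = 498.93 × 2299/1752 = 654.71 V.
I_load = 654.71/523 = 1.2518 A, so P_out = 654.71 × 1.2518 = 819.58 W.
All ideal ⇒ P_in = P_out, so I_supply = 819.58/230 = 3.56 A.

I_supply ≈ 3.56 A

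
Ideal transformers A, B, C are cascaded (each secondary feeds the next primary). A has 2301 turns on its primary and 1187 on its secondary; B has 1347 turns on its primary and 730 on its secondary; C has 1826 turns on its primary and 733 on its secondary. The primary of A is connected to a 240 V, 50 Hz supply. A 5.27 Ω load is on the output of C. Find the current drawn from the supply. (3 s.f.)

Secondary of A: V = 240.00 × 1187/2301 = 123.81 V.
Secondary of B: V = 123.81 × 730/1347 = 67.097 V.
Secondary of C: V = 67.097 × 733/1826 = 26.934 V.
I_load = 26.934/5.27 = 5.1109 A, so P_out = 26.934 × 5.1109 = 137.66 W.
All ideal ⇒ P_in = P_out, so I_supply = 137.66/240 = 0.574 A.

I_supply ≈ 0.574 A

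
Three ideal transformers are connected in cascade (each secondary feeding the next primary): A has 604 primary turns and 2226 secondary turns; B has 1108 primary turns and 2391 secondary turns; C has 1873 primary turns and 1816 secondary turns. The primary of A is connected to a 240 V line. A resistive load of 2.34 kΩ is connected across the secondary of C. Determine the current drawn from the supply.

Secondary of A: V = 240.00 × 2226/604 = 884.50 V.
Secondary of B: V = 884.50 × 2391/1108 = 1908.7 V.
Secondary of C: V = 1908.7 × 1816/1873 = 1850.6 V.
I_load = 1850.6/2340 = 0.79086 A, so P_out = 1850.6 × 0.79086 = 1463.6 W.
All ideal ⇒ P_in = P_out, so I_supply = 1463.6/240 = 6.10 A.

I_supply ≈ 6.10 A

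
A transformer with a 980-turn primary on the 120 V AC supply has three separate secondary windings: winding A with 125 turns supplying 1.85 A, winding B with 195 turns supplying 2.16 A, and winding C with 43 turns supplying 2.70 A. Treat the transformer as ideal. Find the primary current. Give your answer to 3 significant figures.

V_A = 120 × 125/980 = 15.306 V; V_B = 120 × 195/980 = 23.878 V; V_C = 120 × 43/980 = 5.2653 V.
P_out = V_A I_A + V_B I_B + V_C I_C = 15.306×1.85 + 23.878×2.16 + 5.2653×2.70 = 28.316 + 51.576 + 14.216 = 94.108 W.
Ideal ⇒ P_in = P_out, so I_p = P_out/V_p = 94.108/120 = 0.784 A.

I_p ≈ 0.784 A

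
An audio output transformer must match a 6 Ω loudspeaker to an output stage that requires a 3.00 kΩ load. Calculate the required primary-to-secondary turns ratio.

Z_p/Z_s = (N_p/N_s)², so N_p/N_s = √(3000/6) = √500 = 22.4.

N_p/N_s ≈ 22.4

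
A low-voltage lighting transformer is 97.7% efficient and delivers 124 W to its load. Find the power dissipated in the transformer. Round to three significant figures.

P_in = P_out/η = 124/0.977 = 126.919 W.
P_loss = P_in − P_out = 126.919 − 124 = 2.92 W.

P_loss ≈ 2.92 W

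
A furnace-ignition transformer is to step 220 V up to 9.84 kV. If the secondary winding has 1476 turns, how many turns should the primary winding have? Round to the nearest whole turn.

N_p/N_s = V_p/V_s, so N_p = 1476 × 220/9840 = 33.0 ≈ 33 turns.

N_p = 33 turns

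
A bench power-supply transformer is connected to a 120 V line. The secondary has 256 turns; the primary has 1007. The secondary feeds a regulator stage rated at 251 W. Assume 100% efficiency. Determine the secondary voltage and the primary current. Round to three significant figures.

V_s = V_p × N_s/N_p = 120 × 256/1007 = 30.506 V.
I_s = P/V_s = 251/30.506 = 8.2278 A.
I_p = I_s × N_s/N_p = 8.2278 × 256/1007 = 2.09 A.

V_s ≈ 30.5 V, I_p ≈ 2.09 A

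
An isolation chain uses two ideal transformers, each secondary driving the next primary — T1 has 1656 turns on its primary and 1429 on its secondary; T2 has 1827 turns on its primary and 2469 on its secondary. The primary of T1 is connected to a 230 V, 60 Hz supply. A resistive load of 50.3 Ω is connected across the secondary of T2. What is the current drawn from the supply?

After T1: V = 230.00 × 1429/1656 = 198.47 V.
After T2: V = 198.47 × 2469/1827 = 268.21 V.
I_load = 268.21/50.3 = 5.3323 A, so P_out = 268.21 × 5.3323 = 1430.2 W.
All ideal ⇒ P_in = P_out, so I_supply = 1430.2/230 = 6.22 A.

I_supply ≈ 6.22 A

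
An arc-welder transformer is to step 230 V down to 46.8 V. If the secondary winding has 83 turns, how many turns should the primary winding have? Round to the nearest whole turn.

N_p = 408 turns

N_p/N_s = V_p/V_s, so N_p = 83 × 230/46.8 = 407.9 ≈ 408 turns.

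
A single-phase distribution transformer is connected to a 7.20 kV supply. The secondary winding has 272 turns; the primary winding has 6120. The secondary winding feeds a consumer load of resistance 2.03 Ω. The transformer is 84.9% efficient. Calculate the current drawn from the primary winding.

I_p ≈ 8.25 A

V_s = 7200 × 272/6120 = 320.00 V.
I_s = V_s/R = 320.00/2.03 = 157.64 A.
P_out = V_s I_s = 320.00 × 157.64 = 50443 W.
P_in = P_out/η = 50443/0.849 = 59415 W.
I_p = P_in/V_p = 59415/7200 = 8.25 A.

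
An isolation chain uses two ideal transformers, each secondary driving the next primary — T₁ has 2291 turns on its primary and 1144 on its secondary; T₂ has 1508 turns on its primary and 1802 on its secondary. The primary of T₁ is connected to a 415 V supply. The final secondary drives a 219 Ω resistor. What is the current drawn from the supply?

Secondary of T₁: V = 415.00 × 1144/2291 = 207.23 V.
Secondary of T₂: V = 207.23 × 1802/1508 = 247.63 V.
I_load = 247.63/219 = 1.1307 A, so P_out = 247.63 × 1.1307 = 280.00 W.
All ideal ⇒ P_in = P_out, so I_supply = 280.00/415 = 0.675 A.

I_supply ≈ 0.675 A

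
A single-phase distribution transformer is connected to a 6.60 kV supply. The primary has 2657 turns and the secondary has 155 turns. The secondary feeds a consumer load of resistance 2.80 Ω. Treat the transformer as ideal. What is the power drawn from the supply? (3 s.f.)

P ≈ 52900 W

V_s = V_p × N_s/N_p = 6600 × 155/2657 = 385.02 V.
I_s = V_s/R = 385.02/2.80 = 137.51 A.
I_p = I_s × N_s/N_p = 137.51 × 155/2657 = 8.0217 A.
P = V_p I_p = 6600 × 8.0217 = 52900 W.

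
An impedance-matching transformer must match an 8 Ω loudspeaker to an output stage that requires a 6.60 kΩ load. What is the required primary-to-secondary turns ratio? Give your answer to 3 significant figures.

N_p/N_s ≈ 28.7

Z_p/Z_s = (N_p/N_s)², so N_p/N_s = √(6600/8) = √825 = 28.7.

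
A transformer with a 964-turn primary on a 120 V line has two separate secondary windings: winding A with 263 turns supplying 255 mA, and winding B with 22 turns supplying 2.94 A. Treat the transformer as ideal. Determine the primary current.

V_A = 120 × 263/964 = 32.739 V; V_B = 120 × 22/964 = 2.7386 V.
P_out = V_A I_A + V_B I_B = 32.739×0.255 + 2.7386×2.94 = 8.3483 + 8.0515 = 16.400 W.
Ideal ⇒ P_in = P_out, so I_p = P_out/V_p = 16.400/120 = 0.137 A.

I_p ≈ 0.137 A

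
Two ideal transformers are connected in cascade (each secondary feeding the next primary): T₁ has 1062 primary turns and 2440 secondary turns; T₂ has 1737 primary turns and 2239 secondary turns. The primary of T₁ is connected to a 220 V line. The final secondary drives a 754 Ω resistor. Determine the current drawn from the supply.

I_supply ≈ 2.56 A

After T₁: V = 220.00 × 2440/1062 = 505.46 V.
After T₂: V = 505.46 × 2239/1737 = 651.54 V.
I_load = 651.54/754 = 0.86411 A, so P_out = 651.54 × 0.86411 = 563.01 W.
All ideal ⇒ P_in = P_out, so I_supply = 563.01/220 = 2.56 A.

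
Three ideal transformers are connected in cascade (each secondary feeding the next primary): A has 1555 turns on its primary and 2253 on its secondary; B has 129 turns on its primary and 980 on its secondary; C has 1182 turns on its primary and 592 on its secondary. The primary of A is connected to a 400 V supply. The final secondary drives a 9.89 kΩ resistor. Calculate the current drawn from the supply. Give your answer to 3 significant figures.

After A: V = 400.00 × 2253/1555 = 579.55 V.
After B: V = 579.55 × 980/129 = 4402.8 V.
After C: V = 4402.8 × 592/1182 = 2205.1 V.
I_load = 2205.1/9890 = 0.22296 A, so P_out = 2205.1 × 0.22296 = 491.66 W.
All ideal ⇒ P_in = P_out, so I_supply = 491.66/400 = 1.23 A.

I_supply ≈ 1.23 A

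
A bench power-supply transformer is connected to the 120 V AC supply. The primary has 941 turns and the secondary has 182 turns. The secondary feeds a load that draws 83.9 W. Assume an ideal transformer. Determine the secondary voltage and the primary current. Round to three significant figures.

V_s = V_p × N_s/N_p = 120 × 182/941 = 23.209 V.
I_s = P/V_s = 83.9/23.209 = 3.6149 A.
I_p = I_s × N_s/N_p = 3.6149 × 182/941 = 0.699 A.

V_s ≈ 23.2 V, I_p ≈ 0.699 A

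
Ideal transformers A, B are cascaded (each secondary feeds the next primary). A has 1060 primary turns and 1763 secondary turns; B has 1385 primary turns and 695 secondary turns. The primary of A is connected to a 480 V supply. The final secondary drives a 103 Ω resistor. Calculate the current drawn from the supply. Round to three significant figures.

After A: V = 480.00 × 1763/1060 = 798.34 V.
After B: V = 798.34 × 695/1385 = 400.61 V.
I_load = 400.61/103 = 3.8894 A, so P_out = 400.61 × 3.8894 = 1558.1 W.
All ideal ⇒ P_in = P_out, so I_supply = 1558.1/480 = 3.25 A.

I_supply ≈ 3.25 A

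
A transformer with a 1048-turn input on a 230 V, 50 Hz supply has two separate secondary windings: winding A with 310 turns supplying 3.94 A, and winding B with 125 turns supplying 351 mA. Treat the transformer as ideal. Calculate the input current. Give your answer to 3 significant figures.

V_A = 230 × 310/1048 = 68.034 V; V_B = 230 × 125/1048 = 27.433 V.
P_out = V_A I_A + V_B I_B = 68.034×3.94 + 27.433×0.351 = 268.06 + 9.6291 = 277.68 W.
Ideal ⇒ P_in = P_out, so I_in = P_out/V_in = 277.68/230 = 1.21 A.

I_in ≈ 1.21 A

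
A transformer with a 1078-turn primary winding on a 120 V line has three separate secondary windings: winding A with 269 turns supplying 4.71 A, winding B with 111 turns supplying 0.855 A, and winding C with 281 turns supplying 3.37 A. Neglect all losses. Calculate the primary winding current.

I_p ≈ 2.14 A

V_A = 120 × 269/1078 = 29.944 V; V_B = 120 × 111/1078 = 12.356 V; V_C = 120 × 281/1078 = 31.280 V.
P_out = V_A I_A + V_B I_B + V_C I_C = 29.944×4.71 + 12.356×0.855 + 31.280×3.37 = 141.04 + 10.565 + 105.41 = 257.02 W.
Ideal ⇒ P_in = P_out, so I_p = P_out/V_p = 257.02/120 = 2.14 A.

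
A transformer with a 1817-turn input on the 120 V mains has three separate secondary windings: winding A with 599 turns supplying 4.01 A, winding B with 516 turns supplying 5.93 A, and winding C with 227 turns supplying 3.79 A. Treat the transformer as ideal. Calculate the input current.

V_A = 120 × 599/1817 = 39.560 V; V_B = 120 × 516/1817 = 34.078 V; V_C = 120 × 227/1817 = 14.992 V.
P_out = V_A I_A + V_B I_B + V_C I_C = 39.560×4.01 + 34.078×5.93 + 14.992×3.79 = 158.63 + 202.08 + 56.819 = 417.54 W.
Ideal ⇒ P_in = P_out, so I_in = P_out/V_in = 417.54/120 = 3.48 A.

I_in ≈ 3.48 A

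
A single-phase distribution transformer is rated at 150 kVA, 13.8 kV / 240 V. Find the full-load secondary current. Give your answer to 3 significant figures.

I_s = S/V_s = 150000/240 = 625 A.

I_s ≈ 625 A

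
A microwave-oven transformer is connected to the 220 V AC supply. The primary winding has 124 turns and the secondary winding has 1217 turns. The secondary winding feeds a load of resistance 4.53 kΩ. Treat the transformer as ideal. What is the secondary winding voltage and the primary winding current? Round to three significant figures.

V_s = V_p × N_s/N_p = 220 × 1217/124 = 2159.2 V.
I_s = V_s/R = 2159.2/4530 = 0.47664 A.
I_p = I_s × N_s/N_p = 0.47664 × 1217/124 = 4.68 A.

V_s ≈ 2160 V, I_p ≈ 4.68 A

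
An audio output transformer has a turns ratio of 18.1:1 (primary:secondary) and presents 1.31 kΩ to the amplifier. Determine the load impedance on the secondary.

Z_s = Z_p/(N_p/N_s)² = 1310/18.1² = 4.00 Ω.

Z_s ≈ 4.00 Ω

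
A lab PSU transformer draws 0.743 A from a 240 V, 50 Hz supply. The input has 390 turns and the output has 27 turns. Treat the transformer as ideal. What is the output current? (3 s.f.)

I_out/I_in = N_in/N_out, so I_out = 0.743 × 390/27 = 10.7 A.

I_out ≈ 10.7 A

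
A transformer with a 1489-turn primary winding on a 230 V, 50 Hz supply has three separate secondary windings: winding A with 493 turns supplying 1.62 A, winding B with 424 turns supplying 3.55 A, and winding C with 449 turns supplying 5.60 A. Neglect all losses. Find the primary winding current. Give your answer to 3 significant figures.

V_A = 230 × 493/1489 = 76.152 V; V_B = 230 × 424/1489 = 65.494 V; V_C = 230 × 449/1489 = 69.355 V.
P_out = V_A I_A + V_B I_B + V_C I_C = 76.152×1.62 + 65.494×3.55 + 69.355×5.60 = 123.37 + 232.50 + 388.39 = 744.26 W.
Ideal ⇒ P_in = P_out, so I_p = P_out/V_p = 744.26/230 = 3.24 A.

I_p ≈ 3.24 A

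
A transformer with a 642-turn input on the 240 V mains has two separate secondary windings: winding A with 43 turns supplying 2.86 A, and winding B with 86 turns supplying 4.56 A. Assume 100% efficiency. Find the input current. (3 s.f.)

V_A = 240 × 43/642 = 16.075 V; V_B = 240 × 86/642 = 32.150 V.
P_out = V_A I_A + V_B I_B = 16.075×2.86 + 32.150×4.56 = 45.974 + 146.60 = 192.58 W.
Ideal ⇒ P_in = P_out, so I_in = P_out/V_in = 192.58/240 = 0.802 A.

I_in ≈ 0.802 A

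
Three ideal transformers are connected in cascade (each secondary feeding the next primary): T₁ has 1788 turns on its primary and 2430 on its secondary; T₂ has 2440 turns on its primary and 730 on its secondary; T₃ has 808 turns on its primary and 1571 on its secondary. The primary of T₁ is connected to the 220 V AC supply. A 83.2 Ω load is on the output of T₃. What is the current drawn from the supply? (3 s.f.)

I_supply ≈ 1.65 A

After T₁: V = 220.00 × 2430/1788 = 298.99 V.
After T₂: V = 298.99 × 730/2440 = 89.453 V.
After T₃: V = 89.453 × 1571/808 = 173.92 V.
I_load = 173.92/83.2 = 2.0904 A, so P_out = 173.92 × 2.0904 = 363.58 W.
All ideal ⇒ P_in = P_out, so I_supply = 363.58/220 = 1.65 A.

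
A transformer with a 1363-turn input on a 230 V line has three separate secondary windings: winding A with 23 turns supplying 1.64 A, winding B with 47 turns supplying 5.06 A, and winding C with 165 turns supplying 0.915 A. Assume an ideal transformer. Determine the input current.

I_in ≈ 0.313 A

V_A = 230 × 23/1363 = 3.8811 V; V_B = 230 × 47/1363 = 7.9310 V; V_C = 230 × 165/1363 = 27.843 V.
P_out = V_A I_A + V_B I_B + V_C I_C = 3.8811×1.64 + 7.9310×5.06 + 27.843×0.915 = 6.3651 + 40.131 + 25.476 = 71.972 W.
Ideal ⇒ P_in = P_out, so I_in = P_out/V_in = 71.972/230 = 0.313 A.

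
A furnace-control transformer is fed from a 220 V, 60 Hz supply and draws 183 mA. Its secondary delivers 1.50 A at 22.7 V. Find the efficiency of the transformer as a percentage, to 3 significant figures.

η ≈ 84.6%

P_in = 220 × 0.183 = 40.2600 W.
P_out = 22.7 × 1.50 = 34.0500 W.
η = P_out/P_in = 34.0500/40.2600 = 0.846.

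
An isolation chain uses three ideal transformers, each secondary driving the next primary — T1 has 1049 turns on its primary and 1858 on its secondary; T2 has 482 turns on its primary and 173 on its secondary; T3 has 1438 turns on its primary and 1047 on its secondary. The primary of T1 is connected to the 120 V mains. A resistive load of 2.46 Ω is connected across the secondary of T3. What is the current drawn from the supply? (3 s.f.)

After T1: V = 120.00 × 1858/1049 = 212.55 V.
After T2: V = 212.55 × 173/482 = 76.287 V.
After T3: V = 76.287 × 1047/1438 = 55.544 V.
I_load = 55.544/2.46 = 22.579 A, so P_out = 55.544 × 22.579 = 1254.1 W.
All ideal ⇒ P_in = P_out, so I_supply = 1254.1/120 = 10.5 A.

I_supply ≈ 10.5 A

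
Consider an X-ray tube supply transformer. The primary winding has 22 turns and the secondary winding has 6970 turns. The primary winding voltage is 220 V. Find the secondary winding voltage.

V_s ≈ 69700 V

V_s/V_p = N_s/N_p, so V_s = 220 × 6970/22 = 69700 V.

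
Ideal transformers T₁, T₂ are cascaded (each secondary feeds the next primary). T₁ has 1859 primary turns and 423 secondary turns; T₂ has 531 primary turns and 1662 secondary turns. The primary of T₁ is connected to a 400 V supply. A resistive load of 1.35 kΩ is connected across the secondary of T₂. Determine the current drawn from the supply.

Secondary of T₁: V = 400.00 × 423/1859 = 91.017 V.
Secondary of T₂: V = 91.017 × 1662/531 = 284.88 V.
I_load = 284.88/1350 = 0.21102 A, so P_out = 284.88 × 0.21102 = 60.115 W.
All ideal ⇒ P_in = P_out, so I_supply = 60.115/400 = 0.150 A.

I_supply ≈ 0.150 A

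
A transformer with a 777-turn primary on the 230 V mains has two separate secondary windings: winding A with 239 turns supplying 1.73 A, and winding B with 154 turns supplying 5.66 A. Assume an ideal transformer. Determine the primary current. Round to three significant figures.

V_A = 230 × 239/777 = 70.746 V; V_B = 230 × 154/777 = 45.586 V.
P_out = V_A I_A + V_B I_B = 70.746×1.73 + 45.586×5.66 = 122.39 + 258.01 = 380.41 W.
Ideal ⇒ P_in = P_out, so I_p = P_out/V_p = 380.41/230 = 1.65 A.

I_p ≈ 1.65 A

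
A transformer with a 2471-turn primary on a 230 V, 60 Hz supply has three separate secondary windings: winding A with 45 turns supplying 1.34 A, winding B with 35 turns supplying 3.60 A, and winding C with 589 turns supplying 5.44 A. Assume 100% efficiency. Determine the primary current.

I_p ≈ 1.37 A

V_A = 230 × 45/2471 = 4.1886 V; V_B = 230 × 35/2471 = 3.2578 V; V_C = 230 × 589/2471 = 54.824 V.
P_out = V_A I_A + V_B I_B + V_C I_C = 4.1886×1.34 + 3.2578×3.60 + 54.824×5.44 = 5.6127 + 11.728 + 298.24 = 315.58 W.
Ideal ⇒ P_in = P_out, so I_p = P_out/V_p = 315.58/230 = 1.37 A.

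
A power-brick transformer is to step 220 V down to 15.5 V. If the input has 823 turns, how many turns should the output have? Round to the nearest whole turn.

N_out = 58 turns

N_out/N_in = V_out/V_in, so N_out = 823 × 15.5/220 = 58.0 ≈ 58 turns.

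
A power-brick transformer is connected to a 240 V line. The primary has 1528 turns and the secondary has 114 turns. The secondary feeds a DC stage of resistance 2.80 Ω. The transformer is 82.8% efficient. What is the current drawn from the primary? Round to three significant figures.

I_p ≈ 0.576 A

V_s = 240 × 114/1528 = 17.906 V.
I_s = V_s/R = 17.906/2.80 = 6.3949 A.
P_out = V_s I_s = 17.906 × 6.3949 = 114.51 W.
P_in = P_out/η = 114.51/0.828 = 138.29 W.
I_p = P_in/V_p = 138.29/240 = 0.576 A.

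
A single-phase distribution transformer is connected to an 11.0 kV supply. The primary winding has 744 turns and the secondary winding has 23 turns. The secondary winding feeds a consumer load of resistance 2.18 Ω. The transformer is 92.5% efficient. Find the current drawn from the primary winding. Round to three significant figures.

I_p ≈ 5.21 A

V_s = 11000 × 23/744 = 340.05 V.
I_s = V_s/R = 340.05/2.18 = 155.99 A.
P_out = V_s I_s = 340.05 × 155.99 = 53044 W.
P_in = P_out/η = 53044/0.925 = 57345 W.
I_p = P_in/V_p = 57345/11000 = 5.21 A.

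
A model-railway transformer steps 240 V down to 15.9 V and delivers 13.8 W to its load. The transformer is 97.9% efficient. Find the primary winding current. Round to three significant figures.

I_p ≈ 0.0587 A

P_in = P_out/η = 13.8/0.979 = 14.096 W.
I_p = P_in/V_p = 14.096/240 = 0.0587 A.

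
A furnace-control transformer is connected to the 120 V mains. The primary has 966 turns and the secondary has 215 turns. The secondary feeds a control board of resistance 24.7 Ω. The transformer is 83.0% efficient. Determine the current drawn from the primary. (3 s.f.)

V_s = 120 × 215/966 = 26.708 V.
I_s = V_s/R = 26.708/24.7 = 1.0813 A.
P_out = V_s I_s = 26.708 × 1.0813 = 28.879 W.
P_in = P_out/η = 28.879/0.830 = 34.794 W.
I_p = P_in/V_p = 34.794/120 = 0.290 A.

I_p ≈ 0.290 A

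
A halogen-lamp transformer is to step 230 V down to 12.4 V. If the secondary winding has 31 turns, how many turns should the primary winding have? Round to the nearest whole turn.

N_p = 575 turns

N_p/N_s = V_p/V_s, so N_p = 31 × 230/12.4 = 575.0 ≈ 575 turns.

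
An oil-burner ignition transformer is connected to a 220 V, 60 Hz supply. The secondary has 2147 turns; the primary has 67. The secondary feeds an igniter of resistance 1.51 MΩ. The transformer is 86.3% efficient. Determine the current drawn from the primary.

V_s = 220 × 2147/67 = 7049.9 V.
I_s = V_s/R = 7049.9/(1.51×10^6) = 0.0046688 A.
P_out = V_s I_s = 7049.9 × 0.0046688 = 32.914 W.
P_in = P_out/η = 32.914/0.863 = 38.139 W.
I_p = P_in/V_p = 38.139/220 = 0.173 A.

I_p ≈ 0.173 A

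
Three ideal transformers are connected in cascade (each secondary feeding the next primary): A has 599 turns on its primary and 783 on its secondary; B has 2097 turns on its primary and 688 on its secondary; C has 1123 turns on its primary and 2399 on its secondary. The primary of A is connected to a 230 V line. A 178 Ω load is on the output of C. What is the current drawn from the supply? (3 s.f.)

I_supply ≈ 1.08 A

After A: V = 230.00 × 783/599 = 300.65 V.
After B: V = 300.65 × 688/2097 = 98.640 V.
After C: V = 98.640 × 2399/1123 = 210.72 V.
I_load = 210.72/178 = 1.1838 A, so P_out = 210.72 × 1.1838 = 249.45 W.
All ideal ⇒ P_in = P_out, so I_supply = 249.45/230 = 1.08 A.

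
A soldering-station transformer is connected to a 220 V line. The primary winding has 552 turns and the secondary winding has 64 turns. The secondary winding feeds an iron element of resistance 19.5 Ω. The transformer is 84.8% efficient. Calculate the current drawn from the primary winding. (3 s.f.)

V_s = 220 × 64/552 = 25.507 V.
I_s = V_s/R = 25.507/19.5 = 1.3081 A.
P_out = V_s I_s = 25.507 × 1.3081 = 33.365 W.
P_in = P_out/η = 33.365/0.848 = 39.346 W.
I_p = P_in/V_p = 39.346/220 = 0.179 A.

I_p ≈ 0.179 A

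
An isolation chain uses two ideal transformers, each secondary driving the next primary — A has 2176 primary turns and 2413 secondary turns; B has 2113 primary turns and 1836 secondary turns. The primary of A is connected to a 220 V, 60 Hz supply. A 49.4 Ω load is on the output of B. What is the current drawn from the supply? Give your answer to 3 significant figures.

Secondary of A: V = 220.00 × 2413/2176 = 243.96 V.
Secondary of B: V = 243.96 × 1836/2113 = 211.98 V.
I_load = 211.98/49.4 = 4.2911 A, so P_out = 211.98 × 4.2911 = 909.62 W.
All ideal ⇒ P_in = P_out, so I_supply = 909.62/220 = 4.13 A.

I_supply ≈ 4.13 A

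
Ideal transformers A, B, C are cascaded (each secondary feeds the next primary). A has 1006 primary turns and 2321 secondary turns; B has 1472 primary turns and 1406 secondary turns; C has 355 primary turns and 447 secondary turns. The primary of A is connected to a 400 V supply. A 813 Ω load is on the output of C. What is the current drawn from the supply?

I_supply ≈ 3.79 A

After A: V = 400.00 × 2321/1006 = 922.86 V.
After B: V = 922.86 × 1406/1472 = 881.48 V.
After C: V = 881.48 × 447/355 = 1109.9 V.
I_load = 1109.9/813 = 1.3652 A, so P_out = 1109.9 × 1.3652 = 1515.3 W.
All ideal ⇒ P_in = P_out, so I_supply = 1515.3/400 = 3.79 A.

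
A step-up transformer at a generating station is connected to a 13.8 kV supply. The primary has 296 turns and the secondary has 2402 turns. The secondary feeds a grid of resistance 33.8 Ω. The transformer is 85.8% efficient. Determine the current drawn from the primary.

V_s = 13800 × 2402/296 = 111990 V.
I_s = V_s/R = 111990/33.8 = 3313.2 A.
P_out = V_s I_s = 111990 × 3313.2 = 3.7103×10^8 W.
P_in = P_out/η = 3.7103×10^8/0.858 = 4.3243×10^8 W.
I_p = P_in/V_p = 4.3243×10^8/13800 = 31300 A.

I_p ≈ 31300 A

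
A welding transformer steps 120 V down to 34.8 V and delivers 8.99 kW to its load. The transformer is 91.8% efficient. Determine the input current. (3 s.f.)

I_in ≈ 81.6 A

P_in = P_out/η = 8990/0.918 = 9793.0 W.
I_in = P_in/V_in = 9793.0/120 = 81.6 A.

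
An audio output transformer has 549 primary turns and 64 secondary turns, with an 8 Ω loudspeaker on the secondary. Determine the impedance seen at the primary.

Z_p ≈ 589 Ω

Z_p = (N_p/N_s)² × Z_s = (549/64)² × 8 = 589 Ω.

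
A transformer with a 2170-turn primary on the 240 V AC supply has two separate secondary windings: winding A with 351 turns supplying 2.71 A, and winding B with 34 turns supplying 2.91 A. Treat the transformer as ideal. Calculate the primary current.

I_p ≈ 0.484 A

V_A = 240 × 351/2170 = 38.820 V; V_B = 240 × 34/2170 = 3.7604 V.
P_out = V_A I_A + V_B I_B = 38.820×2.71 + 3.7604×2.91 = 105.20 + 10.943 = 116.15 W.
Ideal ⇒ P_in = P_out, so I_p = P_out/V_p = 116.15/240 = 0.484 A.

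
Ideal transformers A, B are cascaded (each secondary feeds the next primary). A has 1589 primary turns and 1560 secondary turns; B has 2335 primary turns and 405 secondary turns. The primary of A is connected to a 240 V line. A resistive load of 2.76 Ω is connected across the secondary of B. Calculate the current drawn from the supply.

I_supply ≈ 2.52 A

Secondary of A: V = 240.00 × 1560/1589 = 235.62 V.
Secondary of B: V = 235.62 × 405/2335 = 40.868 V.
I_load = 40.868/2.76 = 14.807 A, so P_out = 40.868 × 14.807 = 605.13 W.
All ideal ⇒ P_in = P_out, so I_supply = 605.13/240 = 2.52 A.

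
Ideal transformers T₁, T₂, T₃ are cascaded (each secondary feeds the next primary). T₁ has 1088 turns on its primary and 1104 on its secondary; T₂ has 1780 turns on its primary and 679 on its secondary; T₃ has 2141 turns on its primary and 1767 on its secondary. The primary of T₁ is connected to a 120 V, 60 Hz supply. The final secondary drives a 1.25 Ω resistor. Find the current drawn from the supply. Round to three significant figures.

I_supply ≈ 9.80 A

Secondary of T₁: V = 120.00 × 1104/1088 = 121.76 V.
Secondary of T₂: V = 121.76 × 679/1780 = 46.448 V.
Secondary of T₃: V = 46.448 × 1767/2141 = 38.335 V.
I_load = 38.335/1.25 = 30.668 A, so P_out = 38.335 × 30.668 = 1175.6 W.
All ideal ⇒ P_in = P_out, so I_supply = 1175.6/120 = 9.80 A.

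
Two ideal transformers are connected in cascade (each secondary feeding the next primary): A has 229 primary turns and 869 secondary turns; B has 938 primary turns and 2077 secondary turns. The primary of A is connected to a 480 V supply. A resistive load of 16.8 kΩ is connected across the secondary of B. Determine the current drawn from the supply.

I_supply ≈ 2.02 A

After A: V = 480.00 × 869/229 = 1821.5 V.
After B: V = 1821.5 × 2077/938 = 4033.3 V.
I_load = 4033.3/16800 = 0.24008 A, so P_out = 4033.3 × 0.24008 = 968.30 W.
All ideal ⇒ P_in = P_out, so I_supply = 968.30/480 = 2.02 A.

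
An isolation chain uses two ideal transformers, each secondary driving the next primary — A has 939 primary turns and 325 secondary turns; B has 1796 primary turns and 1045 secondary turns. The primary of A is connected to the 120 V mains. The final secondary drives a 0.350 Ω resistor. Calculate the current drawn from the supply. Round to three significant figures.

After A: V = 120.00 × 325/939 = 41.534 V.
After B: V = 41.534 × 1045/1796 = 24.166 V.
I_load = 24.166/0.350 = 69.046 A, so P_out = 24.166 × 69.046 = 1668.6 W.
All ideal ⇒ P_in = P_out, so I_supply = 1668.6/120 = 13.9 A.

I_supply ≈ 13.9 A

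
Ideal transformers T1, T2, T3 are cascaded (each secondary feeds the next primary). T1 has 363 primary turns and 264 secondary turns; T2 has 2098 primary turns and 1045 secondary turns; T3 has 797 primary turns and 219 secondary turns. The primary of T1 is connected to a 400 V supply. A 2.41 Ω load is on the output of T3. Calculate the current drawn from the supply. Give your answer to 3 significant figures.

After T1: V = 400.00 × 264/363 = 290.91 V.
After T2: V = 290.91 × 1045/2098 = 144.90 V.
After T3: V = 144.90 × 219/797 = 39.816 V.
I_load = 39.816/2.41 = 16.521 A, so P_out = 39.816 × 16.521 = 657.80 W.
All ideal ⇒ P_in = P_out, so I_supply = 657.80/400 = 1.64 A.

I_supply ≈ 1.64 A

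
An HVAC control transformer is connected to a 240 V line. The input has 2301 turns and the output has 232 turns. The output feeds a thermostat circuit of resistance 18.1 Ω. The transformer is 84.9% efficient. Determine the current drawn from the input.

V_out = 240 × 232/2301 = 24.198 V.
I_out = V_out/R = 24.198/18.1 = 1.3369 A.
P_out = V_out I_out = 24.198 × 1.3369 = 32.351 W.
P_in = P_out/η = 32.351/0.849 = 38.105 W.
I_in = P_in/V_in = 38.105/240 = 0.159 A.

I_in ≈ 0.159 A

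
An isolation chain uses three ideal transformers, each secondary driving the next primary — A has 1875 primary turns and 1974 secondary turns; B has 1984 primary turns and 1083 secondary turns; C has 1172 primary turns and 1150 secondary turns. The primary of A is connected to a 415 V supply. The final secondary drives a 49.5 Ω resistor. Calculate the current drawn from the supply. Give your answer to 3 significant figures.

I_supply ≈ 2.67 A

Secondary of A: V = 415.00 × 1974/1875 = 436.91 V.
Secondary of B: V = 436.91 × 1083/1984 = 238.50 V.
Secondary of C: V = 238.50 × 1150/1172 = 234.02 V.
I_load = 234.02/49.5 = 4.7277 A, so P_out = 234.02 × 4.7277 = 1106.4 W.
All ideal ⇒ P_in = P_out, so I_supply = 1106.4/415 = 2.67 A.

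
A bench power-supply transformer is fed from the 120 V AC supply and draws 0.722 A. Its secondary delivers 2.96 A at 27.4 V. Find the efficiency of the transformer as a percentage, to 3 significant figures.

P_in = 120 × 0.722 = 86.6400 W.
P_out = 27.4 × 2.96 = 81.1040 W.
η = P_out/P_in = 81.1040/86.6400 = 0.936.

η ≈ 93.6%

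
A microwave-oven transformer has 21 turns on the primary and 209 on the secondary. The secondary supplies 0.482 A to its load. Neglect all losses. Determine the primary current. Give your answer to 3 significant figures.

I_p ≈ 4.80 A

For an ideal transformer I_p/I_s = N_s/N_p, so I_p = 0.482 × 209/21 = 4.80 A.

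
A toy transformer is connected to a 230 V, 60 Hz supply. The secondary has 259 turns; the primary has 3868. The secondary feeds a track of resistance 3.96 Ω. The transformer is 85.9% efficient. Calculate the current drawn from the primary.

V_s = 230 × 259/3868 = 15.401 V.
I_s = V_s/R = 15.401/3.96 = 3.8891 A.
P_out = V_s I_s = 15.401 × 3.8891 = 59.895 W.
P_in = P_out/η = 59.895/0.859 = 69.726 W.
I_p = P_in/V_p = 69.726/230 = 0.303 A.

I_p ≈ 0.303 A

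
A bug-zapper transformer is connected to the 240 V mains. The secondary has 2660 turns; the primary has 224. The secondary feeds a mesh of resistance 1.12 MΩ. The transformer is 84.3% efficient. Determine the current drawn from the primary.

V_s = 240 × 2660/224 = 2850.0 V.
I_s = V_s/R = 2850.0/(1.12×10^6) = 0.0025446 A.
P_out = V_s I_s = 2850.0 × 0.0025446 = 7.2522 W.
P_in = P_out/η = 7.2522/0.843 = 8.6029 W.
I_p = P_in/V_p = 8.6029/240 = 0.0358 A.

I_p ≈ 0.0358 A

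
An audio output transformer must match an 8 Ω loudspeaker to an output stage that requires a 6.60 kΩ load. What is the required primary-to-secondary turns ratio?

Z_p/Z_s = (N_p/N_s)², so N_p/N_s = √(6600/8) = √825 = 28.7.

N_p/N_s ≈ 28.7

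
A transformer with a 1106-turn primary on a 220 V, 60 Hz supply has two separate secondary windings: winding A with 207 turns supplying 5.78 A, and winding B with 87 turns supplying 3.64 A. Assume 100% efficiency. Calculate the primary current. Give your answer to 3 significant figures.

I_p ≈ 1.37 A

V_A = 220 × 207/1106 = 41.175 V; V_B = 220 × 87/1106 = 17.306 V.
P_out = V_A I_A + V_B I_B = 41.175×5.78 + 17.306×3.64 = 237.99 + 62.992 = 300.99 W.
Ideal ⇒ P_in = P_out, so I_p = P_out/V_p = 300.99/220 = 1.37 A.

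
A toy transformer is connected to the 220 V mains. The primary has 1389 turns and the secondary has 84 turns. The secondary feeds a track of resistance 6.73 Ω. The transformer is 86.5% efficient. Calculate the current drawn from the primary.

V_s = 220 × 84/1389 = 13.305 V.
I_s = V_s/R = 13.305/6.73 = 1.9769 A.
P_out = V_s I_s = 13.305 × 1.9769 = 26.302 W.
P_in = P_out/η = 26.302/0.865 = 30.407 W.
I_p = P_in/V_p = 30.407/220 = 0.138 A.

I_p ≈ 0.138 A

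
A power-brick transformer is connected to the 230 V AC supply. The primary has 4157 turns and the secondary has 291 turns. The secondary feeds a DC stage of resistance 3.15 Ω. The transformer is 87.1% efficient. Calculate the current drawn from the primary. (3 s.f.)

V_s = 230 × 291/4157 = 16.101 V.
I_s = V_s/R = 16.101/3.15 = 5.1113 A.
P_out = V_s I_s = 16.101 × 5.1113 = 82.295 W.
P_in = P_out/η = 82.295/0.871 = 94.483 W.
I_p = P_in/V_p = 94.483/230 = 0.411 A.

I_p ≈ 0.411 A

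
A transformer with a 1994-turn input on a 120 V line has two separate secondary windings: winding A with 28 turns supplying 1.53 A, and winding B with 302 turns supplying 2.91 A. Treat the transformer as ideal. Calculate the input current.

I_in ≈ 0.462 A

V_A = 120 × 28/1994 = 1.6851 V; V_B = 120 × 302/1994 = 18.175 V.
P_out = V_A I_A + V_B I_B = 1.6851×1.53 + 18.175×2.91 = 2.5781 + 52.888 = 55.466 W.
Ideal ⇒ P_in = P_out, so I_in = P_out/V_in = 55.466/120 = 0.462 A.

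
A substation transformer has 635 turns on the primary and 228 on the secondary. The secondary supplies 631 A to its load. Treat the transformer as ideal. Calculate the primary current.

I_p ≈ 227 A

For an ideal transformer I_p/I_s = N_s/N_p, so I_p = 631 × 228/635 = 227 A.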